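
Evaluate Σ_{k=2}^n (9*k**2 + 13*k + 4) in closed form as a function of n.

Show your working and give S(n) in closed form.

S(n) = 3*n**3 + 11*n**2 + 12*n - 26

The ratio is (9*k**2 + 31*k + 26)/(9*k**2 + 13*k + 4).
Take A(k)=1, B(k)=1, C(k)=k**2 + 13*k/9 + 4/9.
Key eq: (1)·f(k+1) = (1)·f(k) + (k**2 + 13*k/9 + 4/9).
d = 3 from the (0,0,2) case.
Solve for f: f(k) = k*(k + 1)*(3*k - 1)/9 (degree 3 ≤ 3).
Get s_k = R·t_k = k*(3*k**2 + 2*k - 1) with R(k) = B(k−1)f(k)/C(k) = k*(3*k - 1)/(9*k + 4).
Check: Δs_k = 9*k**2 + 13*k + 4. ✓
s_(n+1) = 3*n**3 + 11*n**2 + 12*n + 4 and s_(2) = 30, so S(n) = 3*n**3 + 11*n**2 + 12*n - 26.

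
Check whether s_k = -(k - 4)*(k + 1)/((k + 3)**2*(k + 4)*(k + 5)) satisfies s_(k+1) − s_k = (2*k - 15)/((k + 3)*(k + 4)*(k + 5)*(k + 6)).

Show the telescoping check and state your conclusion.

s_(k+1) = -(k - 3)*(k + 2)/((k + 4)**2*(k + 5)*(k + 6))
s_(k+1) − s_k = ((k - 4)*(k + 1)*(k + 4)*(k + 6) - (k - 3)*(k + 2)*(k + 3)**2)/((k + 3)**2*(k + 4)**2*(k + 5)*(k + 6))
(s_(k+1) − s_k) − t_k = 2*(-3*k**2 + 7*k + 69)/(k**6 + 25*k**5 + 257*k**4 + 1391*k**3 + 4182*k**2 + 6624*k + 4320)

Invalid: residual 2*(-3*k**2 + 7*k + 69)/(k**6 + 25*k**5 + 257*k**4 + 1391*k**3 + 4182*k**2 + 6624*k + 4320) ≠ 0.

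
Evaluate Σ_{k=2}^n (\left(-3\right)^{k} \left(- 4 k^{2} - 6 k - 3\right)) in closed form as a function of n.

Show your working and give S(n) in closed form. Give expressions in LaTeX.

The ratio is 3*(-4*k**2 - 14*k - 13)/(4*k**2 + 6*k + 3).
Gosper form: A/B · C(k+1)/C(k) with A=-3, B=1, C=k**2 + 3*k/2 + 3/4.
Set up (-3)·f(k+1) − (1)·f(k) − (k**2 + 3*k/2 + 3/4) = 0.
From deg A=0, deg B=0, deg C=2: d=2.
Solve for f: f(k) = -k**2/4 (degree 2 ≤ 2).
R(k) = B(k−1)·f(k)/C(k) = -k**2/(4*k**2 + 6*k + 3); s_k = R·t_k = (-3)**k*k**2.
Verify: (-3)**k*(-k**2 - 3*(k + 1)**2) matches t_k.
s_(n+1) = (-3)**(n + 1)*(n**2 + 2*n + 1) and s_(2) = 36, so S(n) = -3*(-3)**n*n**2 - 6*(-3)**n*n - 3*(-3)**n - 36.

S(n) = - 3 \left(-3\right)^{n} n^{2} - 6 \left(-3\right)^{n} n - 3 \left(-3\right)^{n} - 36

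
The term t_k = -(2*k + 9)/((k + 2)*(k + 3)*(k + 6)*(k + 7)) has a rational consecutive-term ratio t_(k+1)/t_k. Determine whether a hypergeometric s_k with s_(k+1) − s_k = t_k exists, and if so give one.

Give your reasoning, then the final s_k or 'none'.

s_k = k*(-k - 8)/(12*(k**2 + 8*k + 12))

The ratio is (k + 2)*(k + 6)*(2*k + 11)/((k + 4)*(k + 8)*(2*k + 9)).
So A=k + 2 and B=k + 8, with C=k**3 + 27*k**2/2 + 121*k/2 + 90.
Key eq: (k + 2)·f(k+1) = (k + 7)·f(k) + (k**3 + 27*k**2/2 + 121*k/2 + 90).
Degrees (1,1,3) ⇒ d ≤ 5.
Solving with deg f ≤ 5: f(k) = k*(k + 3)*(k + 4)*(k + 5)*(k + 8)/24.
Then R = B(k−1)f/C = k*(k + 3)*(k + 7)*(k + 8)/(12*(2*k + 9)), so s_k = R(k)·t_k = k*(-k - 8)/(12*(k**2 + 8*k + 12)).
Δs = (-2*k - 9)/(k**4 + 18*k**3 + 113*k**2 + 288*k + 252), as required.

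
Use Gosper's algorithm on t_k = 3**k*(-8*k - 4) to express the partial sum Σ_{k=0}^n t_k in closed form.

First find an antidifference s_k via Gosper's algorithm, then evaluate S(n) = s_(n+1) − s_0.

S(n) = -12*3**n*n - 4

r(k) = 3*(2*k + 3)/(2*k + 1) after simplifying.
So A=3 and B=1, with C=k + 1/2.
f must satisfy (3)·f(k+1) − (1)·f(k) = k + 1/2.
deg f ≤ 1 (via 0,0,1).
Solving with deg f ≤ 1: f(k) = (k - 1)/2.
Get s_k = R·t_k = 4*3**k*(1 - k) with R(k) = B(k−1)f(k)/C(k) = (k - 1)/(2*k + 1).
Check: Δs_k = 3**k*(-8*k - 4). ✓
Evaluate: s_(n+1) = -12*3**n*n; subtract s_(0) = 4 ⇒ S(n) = -12*3**n*n - 4.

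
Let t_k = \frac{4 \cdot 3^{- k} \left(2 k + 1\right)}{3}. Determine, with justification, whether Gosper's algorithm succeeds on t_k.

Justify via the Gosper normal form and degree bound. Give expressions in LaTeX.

Yes. s_k = 4 \cdot 3^{- k} \left(- k - 1\right).

The ratio is (2*k + 3)/(3*(2*k + 1)).
Normal form (A,B,C) = (1/3, 1, k + 1/2).
Key eq: (1/3)·f(k+1) = (1)·f(k) + (k + 1/2).
deg f ≤ 1 (via 0,0,1).
Match coefficients ⇒ f(k) = -3*(k + 1)/2.
So s_k = (B(k−1)f/C)·t_k = (-3*(k + 1)/(2*k + 1))·t_k = 4*(-k - 1)/3**k.
Δs = 4*(2*k + 1)/(3*3**k), as required.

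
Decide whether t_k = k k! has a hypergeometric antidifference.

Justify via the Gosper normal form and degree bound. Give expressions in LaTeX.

Yes. s_k = k!.

r(k) = (k + 1)**2/k after simplifying.
So A=k + 1 and B=1, with C=k.
Need (k + 1)·f(k+1) − (1)·f(k) = k.
deg f ≤ 0 (via 1,0,1).
Coefficient equations give f(k) = 1.
R(k) = B(k−1)·f(k)/C(k) = 1/k; s_k = R·t_k = factorial(k).
Check: Δs_k = k*factorial(k). ✓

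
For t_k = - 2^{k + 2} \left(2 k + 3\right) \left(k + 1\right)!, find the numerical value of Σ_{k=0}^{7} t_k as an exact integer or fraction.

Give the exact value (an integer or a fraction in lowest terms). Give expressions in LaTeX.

Step 1: r(k) = 2*(k + 2)*(2*k + 5)/(2*k + 3).
Gosper form: A/B · C(k+1)/C(k) with A=2*k + 4, B=1, C=k + 3/2.
Set up (2*k + 4)·f(k+1) − (1)·f(k) − (k + 3/2) = 0.
Degrees (1,0,1) ⇒ d ≤ 0.
Solve for f: f(k) = 1/2 (degree 0 ≤ 0).
Get s_k = R·t_k = -2**(k + 2)*factorial(k + 1) with R(k) = B(k−1)f(k)/C(k) = 1/(2*k + 3).
Check: Δs_k = -2**(k + 2)*(2*k + 3)*factorial(k + 1). ✓
Telescoping: Σ = s_(8) − s_(0) = -371589120 − (-4) = -371589116.

Σ = -371589116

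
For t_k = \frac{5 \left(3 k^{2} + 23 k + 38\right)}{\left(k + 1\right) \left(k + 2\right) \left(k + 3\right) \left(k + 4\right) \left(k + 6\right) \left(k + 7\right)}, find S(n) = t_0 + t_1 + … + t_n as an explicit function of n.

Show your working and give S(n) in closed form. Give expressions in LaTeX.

Compute t_(k+1)/t_k: get (k + 1)*(k + 6)*(23*k + 3*(k + 1)**2 + 61)/((k + 5)*(k + 8)*(3*k**2 + 23*k + 38)).
So A=k + 1 and B=k + 8, with C=k**3 + 38*k**2/3 + 51*k + 190/3.
Solve (k + 1)·f(k+1) − (k + 7)·f(k) = k**3 + 38*k**2/3 + 51*k + 190/3.
d = 6 from the (1,1,3) case.
Match coefficients ⇒ f(k) = k*(k + 2)*(k + 4)*(k + 5)*(k**2 + 10*k + 27)/54.
Then R = B(k−1)f/C = k*(k + 2)*(k + 4)*(k + 7)*(k**2 + 10*k + 27)/(18*(3*k**2 + 23*k + 38)), so s_k = R(k)·t_k = 5*k*(k**2 + 10*k + 27)/(18*(k**3 + 10*k**2 + 27*k + 18)).
Verify: 5*(3*k**2 + 23*k + 38)/(k**6 + 23*k**5 + 207*k**4 + 925*k**3 + 2144*k**2 + 2412*k + 1008) matches t_k.
Telescope: S(n) = s_(n+1) − s_(0) = 5*(n**3 + 13*n**2 + 50*n + 38)/(18*(n**3 + 13*n**2 + 50*n + 56)) − (0) = 5*(n**3 + 13*n**2 + 50*n + 38)/(18*(n**3 + 13*n**2 + 50*n + 56)).

S(n) = \frac{5 \left(n^{3} + 13 n^{2} + 50 n + 38\right)}{18 \left(n^{3} + 13 n^{2} + 50 n + 56\right)}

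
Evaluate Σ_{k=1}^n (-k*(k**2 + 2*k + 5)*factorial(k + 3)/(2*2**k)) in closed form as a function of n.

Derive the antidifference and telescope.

t_(k+1)/t_k = (k + 1)*(k + 4)*(2*k + (k + 1)**2 + 7)/(2*k*(k**2 + 2*k + 5)).
A = k/2 + 2, B = 1, C = k**3 + 2*k**2 + 5*k.
Set up (k/2 + 2)·f(k+1) − (1)·f(k) − (k**3 + 2*k**2 + 5*k) = 0.
deg f ≤ 2 (via 1,0,3).
Match coefficients ⇒ f(k) = 2*(k**2 - 2*k + 2).
Get s_k = R·t_k = -(k**2 - 2*k + 2)*factorial(k + 3)/2**k with R(k) = B(k−1)f(k)/C(k) = 2*(k**2 - 2*k + 2)/(k*(k**2 + 2*k + 5)).
Verify: -k*(k**2 + 2*k + 5)*factorial(k + 3)/(2*2**k) matches t_k.
Telescope: S(n) = s_(n+1) − s_(1) = -2**(-n - 1)*(n**2 + 1)*factorial(n + 4) − (-12) = 12 - n**2*factorial(n + 4)/(2*2**n) - factorial(n + 4)/(2*2**n).

S(n) = 12 - n**2*factorial(n + 4)/(2*2**n) - factorial(n + 4)/(2*2**n)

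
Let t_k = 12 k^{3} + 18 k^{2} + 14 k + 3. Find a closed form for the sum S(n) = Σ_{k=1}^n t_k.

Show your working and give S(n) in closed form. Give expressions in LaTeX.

t_(k+1)/t_k = (12*k**3 + 54*k**2 + 86*k + 47)/(12*k**3 + 18*k**2 + 14*k + 3).
A = 1, B = 1, C = k**3 + 3*k**2/2 + 7*k/6 + 1/4.
Solve (1)·f(k+1) − (1)·f(k) = k**3 + 3*k**2/2 + 7*k/6 + 1/4.
From deg A=0, deg B=0, deg C=3: d=4.
Match coefficients ⇒ f(k) = k*(3*k**3 + k - 1)/12.
Get s_k = R·t_k = k*(3*k**3 + k - 1) with R(k) = B(k−1)f(k)/C(k) = k*(3*k**3 + k - 1)/(12*k**3 + 18*k**2 + 14*k + 3).
s_(k+1) − s_k = 12*k**3 + 18*k**2 + 14*k + 3 = t_k.
Telescope: S(n) = s_(n+1) − s_(1) = 3*n**4 + 12*n**3 + 19*n**2 + 13*n + 3 − (3) = n*(3*n**3 + 12*n**2 + 19*n + 13).

S(n) = n \left(3 n^{3} + 12 n^{2} + 19 n + 13\right)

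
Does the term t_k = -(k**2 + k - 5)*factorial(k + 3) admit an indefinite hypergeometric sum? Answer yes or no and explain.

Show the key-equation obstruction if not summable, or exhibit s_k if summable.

Yes. s_k = -(k - 3)*factorial(k + 3).

The ratio is (k + 4)*(k + (k + 1)**2 - 4)/(k**2 + k - 5).
Gosper form: A/B · C(k+1)/C(k) with A=k + 4, B=1, C=k**2 + k - 5.
Set up (k + 4)·f(k+1) − (1)·f(k) − (k**2 + k - 5) = 0.
Bound: deg f ≤ 1.
Solve for f: f(k) = k - 3 (degree 1 ≤ 1).
Certificate R = B(k−1)f/C = (k - 3)/(k**2 + k - 5) gives s_k = -(k - 3)*factorial(k + 3).
s_(k+1) − s_k = -(k**2 + k - 5)*factorial(k + 3) = t_k.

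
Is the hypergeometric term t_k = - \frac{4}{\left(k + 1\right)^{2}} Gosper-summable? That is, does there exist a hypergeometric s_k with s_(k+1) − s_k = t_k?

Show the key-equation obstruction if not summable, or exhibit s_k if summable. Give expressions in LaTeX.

No. Not Gosper-summable.

Step 1: r(k) = (k + 1)**2/(k + 2)**2.
So A=k**2 + 2*k + 1 and B=k**2 + 4*k + 4, with C=1.
Key eq: (k**2 + 2*k + 1)·f(k+1) = (k**2 + 2*k + 1)·f(k) + (1).
From deg A=2, deg B=2, deg C=0: d=0.
Put f(k) = c0: A·f(k+1) − B(k−1)·f(k) − C = -1; need -1 = 0 — inconsistent ⇒ no f, not summable.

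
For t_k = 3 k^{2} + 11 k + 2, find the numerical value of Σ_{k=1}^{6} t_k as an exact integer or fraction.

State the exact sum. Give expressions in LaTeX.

Σ = 516

Step 1: r(k) = (3*k**2 + 17*k + 16)/(3*k**2 + 11*k + 2).
A = 1, B = 1, C = k**2 + 11*k/3 + 2/3.
Key eq: (1)·f(k+1) = (1)·f(k) + (k**2 + 11*k/3 + 2/3).
Bound: deg f ≤ 3.
Solving with deg f ≤ 3: f(k) = k*(k**2 + 4*k - 3)/3.
Get s_k = R·t_k = k*(k**2 + 4*k - 3) with R(k) = B(k−1)f(k)/C(k) = k*(k**2 + 4*k - 3)/(3*k**2 + 11*k + 2).
Check: Δs_k = 3*k**2 + 11*k + 2. ✓
Evaluate s at k=7 and k=1: 518 and 2; difference 516.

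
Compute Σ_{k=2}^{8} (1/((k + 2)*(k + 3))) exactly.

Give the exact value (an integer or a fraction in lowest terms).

Σ = 7/44

The ratio is (k + 2)/(k + 4).
So A=k + 2 and B=k + 4, with C=1.
f must satisfy (k + 2)·f(k+1) − (k + 3)·f(k) = 1.
From deg A=1, deg B=1, deg C=0: d=1.
Solve for f: f(k) = k/2 (degree 1 ≤ 1).
Then R = B(k−1)f/C = k*(k + 3)/2, so s_k = R(k)·t_k = k/(2*(k + 2)).
Δs = 1/(k**2 + 5*k + 6), as required.
Telescoping: Σ = s_(9) − s_(2) = 9/22 − (1/4) = 7/44.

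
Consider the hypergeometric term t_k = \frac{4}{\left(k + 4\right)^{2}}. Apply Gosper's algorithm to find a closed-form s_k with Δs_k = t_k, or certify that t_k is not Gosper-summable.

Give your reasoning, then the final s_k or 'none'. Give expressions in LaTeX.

not Gosper-summable; s_k does not exist

The ratio is (k + 4)**2/(k + 5)**2.
Factor: A=k**2 + 8*k + 16; B=k**2 + 10*k + 25; C=1.
f must satisfy (k**2 + 8*k + 16)·f(k+1) − (k**2 + 8*k + 16)·f(k) = 1.
d = 0 from the (2,2,0) case.
Write f(k) = c0. Then LHS − RHS = -1, requiring -1 = 0: contradictory. No certificate.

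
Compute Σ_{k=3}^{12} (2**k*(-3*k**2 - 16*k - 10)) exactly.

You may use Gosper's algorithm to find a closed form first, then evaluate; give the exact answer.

t_(k+1)/t_k = 2*(3*k**2 + 22*k + 29)/(3*k**2 + 16*k + 10).
Take A(k)=2, B(k)=1, C(k)=k**2 + 16*k/3 + 10/3.
f must satisfy (2)·f(k+1) − (1)·f(k) = k**2 + 16*k/3 + 10/3.
deg f ≤ 2 (via 0,0,2).
Match coefficients ⇒ f(k) = (k + 2)*(3*k - 2)/3.
Certificate R = B(k−1)f/C = (k + 2)*(3*k - 2)/(3*k**2 + 16*k + 10) gives s_k = 2**k*(-3*k**2 - 4*k + 4).
Δs = 2**k*(-3*k**2 - 16*k - 10), as required.
Telescoping: Σ = s_(13) − s_(3) = -4546560 − (-280) = -4546280.

Σ = -4546280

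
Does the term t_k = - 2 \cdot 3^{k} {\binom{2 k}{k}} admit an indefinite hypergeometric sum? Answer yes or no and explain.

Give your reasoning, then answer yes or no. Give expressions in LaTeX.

Ratio r(k) = 6*(2*k + 1)/(k + 1).
A = 12*k + 6, B = k + 1, C = 1.
Key eq: (12*k + 6)·f(k+1) = (k)·f(k) + (1).
Degrees (1,1,0) ⇒ d ≤ -1.
deg f ≤ -1 is impossible — no certificate.

No; the degree bound rules out any f.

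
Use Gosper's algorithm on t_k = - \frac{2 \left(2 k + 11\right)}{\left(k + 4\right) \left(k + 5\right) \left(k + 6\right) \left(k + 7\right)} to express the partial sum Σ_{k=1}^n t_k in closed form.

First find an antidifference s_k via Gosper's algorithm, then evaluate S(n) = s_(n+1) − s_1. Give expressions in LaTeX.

S(n) = \frac{2 n \left(- n - 12\right)}{35 \left(n^{2} + 12 n + 35\right)}

r(k) = (k + 4)*(2*k + 13)/((k + 8)*(2*k + 11)) after simplifying.
So A=k + 4 and B=k + 8, with C=k + 11/2.
Set up (k + 4)·f(k+1) − (k + 7)·f(k) − (k + 11/2) = 0.
deg f ≤ 3 (via 1,1,1).
A polynomial solution: f(k) = k*(k + 5)*(k + 10)/48.
Get s_k = R·t_k = k*(-k - 10)/(12*(k**2 + 10*k + 24)) with R(k) = B(k−1)f(k)/C(k) = k*(k + 5)*(k + 7)*(k + 10)/(24*(2*k + 11)).
Check: Δs_k = 2*(-2*k - 11)/(k**4 + 22*k**3 + 179*k**2 + 638*k + 840). ✓
Σ_(k=1)^n t_k = s_(n+1) − s_(1) = ((-n**2 - 12*n - 11)/(12*(n**2 + 12*n + 35))) − (-11/420), i.e. 2*n*(-n - 12)/(35*(n**2 + 12*n + 35)).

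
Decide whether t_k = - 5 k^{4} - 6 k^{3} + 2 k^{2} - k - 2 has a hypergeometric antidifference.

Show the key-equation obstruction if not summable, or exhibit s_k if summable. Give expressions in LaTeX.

The ratio is (5*k**4 + 26*k**3 + 46*k**2 + 35*k + 12)/(5*k**4 + 6*k**3 - 2*k**2 + k + 2).
Take A(k)=1, B(k)=1, C(k)=k**4 + 6*k**3/5 - 2*k**2/5 + k/5 + 2/5.
Set up (1)·f(k+1) − (1)·f(k) − (k**4 + 6*k**3/5 - 2*k**2/5 + k/5 + 2/5) = 0.
d = 5 from the (0,0,4) case.
A polynomial solution: f(k) = k*(k**4 - k**3 - 2*k**2 + 3*k + 1)/5.
Certificate R = B(k−1)f/C = k*(k**4 - k**3 - 2*k**2 + 3*k + 1)/(5*k**4 + 6*k**3 - 2*k**2 + k + 2) gives s_k = k*(-k**4 + k**3 + 2*k**2 - 3*k - 1).
Check: Δs_k = -5*k**4 - 6*k**3 + 2*k**2 - k - 2. ✓

Yes. s_k = k \left(- k^{4} + k^{3} + 2 k^{2} - 3 k - 1\right).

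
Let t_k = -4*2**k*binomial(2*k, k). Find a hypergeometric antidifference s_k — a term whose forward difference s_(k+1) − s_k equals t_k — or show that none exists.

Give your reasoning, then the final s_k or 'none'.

no hypergeometric antidifference exists

The ratio is 4*(2*k + 1)/(k + 1).
Normal form (A,B,C) = (8*k + 4, k + 1, 1).
Solve (8*k + 4)·f(k+1) − (k)·f(k) = 1.
Bound: deg f ≤ -1.
d = -1 < 0 ⇒ no nonzero polynomial f; not summable.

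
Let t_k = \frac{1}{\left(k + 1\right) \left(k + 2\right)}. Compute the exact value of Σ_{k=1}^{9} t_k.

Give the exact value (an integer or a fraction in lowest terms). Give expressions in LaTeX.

t_(k+1)/t_k = (k + 1)/(k + 3).
Gosper form: A/B · C(k+1)/C(k) with A=k + 1, B=k + 3, C=1.
Key eq: (k + 1)·f(k+1) = (k + 2)·f(k) + (1).
Degrees (1,1,0) ⇒ d ≤ 1.
Solve for f: f(k) = k (degree 1 ≤ 1).
Get s_k = R·t_k = k/(k + 1) with R(k) = B(k−1)f(k)/C(k) = k*(k + 2).
Δs = 1/(k**2 + 3*k + 2), as required.
Σ_(k=1)^(9) t_k = s_(10) − s_(1) = 10/11 − (1/2) = 9/22.

Σ = 9/22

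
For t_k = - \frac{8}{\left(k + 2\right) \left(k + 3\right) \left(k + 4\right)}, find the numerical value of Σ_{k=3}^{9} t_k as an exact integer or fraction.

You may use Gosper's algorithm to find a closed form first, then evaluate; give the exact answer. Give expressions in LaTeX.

Σ = -7/65

The ratio is (k + 2)/(k + 5).
Factor: A=k + 2; B=k + 5; C=1.
Need (k + 2)·f(k+1) − (k + 4)·f(k) = 1.
deg f ≤ 2 (via 1,1,0).
Solve for f: f(k) = k*(k + 5)/12 (degree 2 ≤ 2).
Get s_k = R·t_k = 2*k*(-k - 5)/(3*(k + 2)*(k + 3)) with R(k) = B(k−1)f(k)/C(k) = k*(k + 4)*(k + 5)/12.
Verify: -8/(k**3 + 9*k**2 + 26*k + 24) matches t_k.
Telescoping: Σ = s_(10) − s_(3) = -25/39 − (-8/15) = -7/65.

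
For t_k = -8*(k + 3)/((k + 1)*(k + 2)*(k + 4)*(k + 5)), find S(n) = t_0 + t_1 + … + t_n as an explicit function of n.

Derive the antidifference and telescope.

Compute t_(k+1)/t_k: get (k + 1)*(k + 4)**2/((k + 3)**2*(k + 6)).
Factor: A=k + 1; B=k + 6; C=k**2 + 6*k + 9.
Solve (k + 1)·f(k+1) − (k + 5)·f(k) = k**2 + 6*k + 9.
d = 4 from the (1,1,2) case.
Solving with deg f ≤ 4: f(k) = k*(k + 2)*(k + 3)*(k + 5)/8.
So s_k = (B(k−1)f/C)·t_k = (k*(k + 2)*(k + 5)**2/(8*(k + 3)))·t_k = k*(-k - 5)/(k**2 + 5*k + 4).
Verify: 8*(-k - 3)/(k**4 + 12*k**3 + 49*k**2 + 78*k + 40) matches t_k.
Evaluate: s_(n+1) = (-n**2 - 7*n - 6)/(n**2 + 7*n + 10); subtract s_(0) = 0 ⇒ S(n) = (-n**2 - 7*n - 6)/(n**2 + 7*n + 10).

S(n) = (-n**2 - 7*n - 6)/(n**2 + 7*n + 10)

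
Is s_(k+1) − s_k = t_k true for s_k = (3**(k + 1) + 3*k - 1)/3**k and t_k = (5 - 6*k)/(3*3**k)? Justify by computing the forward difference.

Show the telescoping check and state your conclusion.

valid (s_(k+1) − s_k reduces to t_k)

s_(k+1) = 3 + k/3**k + 2/(3*3**k)
s_(k+1) − s_k = (5 - 6*k)/(3*3**k)
(s_(k+1) − s_k) − t_k = 0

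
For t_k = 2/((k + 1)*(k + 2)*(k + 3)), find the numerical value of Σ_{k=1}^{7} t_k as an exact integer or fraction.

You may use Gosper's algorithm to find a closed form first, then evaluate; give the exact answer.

r(k) = (k + 1)/(k + 4) after simplifying.
Gosper form: A/B · C(k+1)/C(k) with A=k + 1, B=k + 4, C=1.
f must satisfy (k + 1)·f(k+1) − (k + 3)·f(k) = 1.
From deg A=1, deg B=1, deg C=0: d=2.
Match coefficients ⇒ f(k) = k*(k + 3)/4.
Get s_k = R·t_k = k*(k + 3)/(2*(k + 1)*(k + 2)) with R(k) = B(k−1)f(k)/C(k) = k*(k + 3)**2/4.
Verify: 2/(k**3 + 6*k**2 + 11*k + 6) matches t_k.
Evaluate s at k=8 and k=1: 22/45 and 1/3; difference 7/45.

Σ = 7/45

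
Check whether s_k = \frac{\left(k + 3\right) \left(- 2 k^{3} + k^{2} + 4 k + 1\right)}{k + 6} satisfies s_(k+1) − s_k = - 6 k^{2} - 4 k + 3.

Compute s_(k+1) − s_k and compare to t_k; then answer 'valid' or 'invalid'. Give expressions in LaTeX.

s_(k+1) = (k + 4)*(4*k - 2*(k + 1)**3 + (k + 1)**2 + 5)/(k + 7)
s_(k+1) − s_k = (-6*k**4 - 70*k**3 - 178*k**2 - 54*k + 75)/(k**2 + 13*k + 42)
(s_(k+1) − s_k) − t_k = 3*(4*k**3 + 41*k**2 + 25*k - 17)/(k**2 + 13*k + 42)

Invalid: residual \frac{3 \left(4 k^{3} + 41 k^{2} + 25 k - 17\right)}{k^{2} + 13 k + 42} ≠ 0.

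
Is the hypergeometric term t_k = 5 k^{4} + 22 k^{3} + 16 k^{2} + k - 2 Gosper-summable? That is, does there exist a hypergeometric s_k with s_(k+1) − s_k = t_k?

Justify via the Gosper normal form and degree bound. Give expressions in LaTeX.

Step 1: r(k) = (5*k**4 + 42*k**3 + 112*k**2 + 119*k + 42)/(5*k**4 + 22*k**3 + 16*k**2 + k - 2).
So A=1 and B=1, with C=k**4 + 22*k**3/5 + 16*k**2/5 + k/5 - 2/5.
f must satisfy (1)·f(k+1) − (1)·f(k) = k**4 + 22*k**3/5 + 16*k**2/5 + k/5 - 2/5.
From deg A=0, deg B=0, deg C=4: d=5.
A polynomial solution: f(k) = k**2*(k**3 + 3*k**2 - 4*k - 2)/5.
Certificate R = B(k−1)f/C = k**2*(k**3 + 3*k**2 - 4*k - 2)/(5*k**4 + 22*k**3 + 16*k**2 + k - 2) gives s_k = k**2*(k**3 + 3*k**2 - 4*k - 2).
Check: Δs_k = 5*k**4 + 22*k**3 + 16*k**2 + k - 2. ✓

Yes. s_k = k^{2} \left(k^{3} + 3 k^{2} - 4 k - 2\right).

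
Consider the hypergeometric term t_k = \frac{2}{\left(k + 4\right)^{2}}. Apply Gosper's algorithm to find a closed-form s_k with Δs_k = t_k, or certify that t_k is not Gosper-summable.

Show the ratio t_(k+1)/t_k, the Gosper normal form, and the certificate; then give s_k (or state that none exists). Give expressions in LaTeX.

none (Gosper's algorithm certifies no s_k)

Step 1: r(k) = (k + 4)**2/(k + 5)**2.
Normal form (A,B,C) = (k**2 + 8*k + 16, k**2 + 10*k + 25, 1).
Solve (k**2 + 8*k + 16)·f(k+1) − (k**2 + 8*k + 16)·f(k) = 1.
Bound: deg f ≤ 0.
Put f(k) = c0: A·f(k+1) − B(k−1)·f(k) − C = -1; need -1 = 0 — inconsistent ⇒ no f, not summable.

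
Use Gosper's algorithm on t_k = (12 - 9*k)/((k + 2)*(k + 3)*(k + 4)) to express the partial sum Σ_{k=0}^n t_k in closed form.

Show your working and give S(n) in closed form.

Ratio r(k) = (k + 2)*(3*k - 1)/((k + 5)*(3*k - 4)).
Normal form (A,B,C) = (k + 2, k + 5, k - 4/3).
Solve (k + 2)·f(k+1) − (k + 4)·f(k) = k - 4/3.
Degrees (1,1,1) ⇒ d ≤ 2.
Coefficient equations give f(k) = k*(k - 13)/18.
R(k) = B(k−1)·f(k)/C(k) = k*(k - 13)*(k + 4)/(6*(3*k - 4)); s_k = R·t_k = -k*(k - 13)/(2*(k + 2)*(k + 3)).
Verify: 3*(4 - 3*k)/(k**3 + 9*k**2 + 26*k + 24) matches t_k.
Telescope: S(n) = s_(n+1) − s_(0) = (-n**2 + 11*n + 12)/(2*(n**2 + 7*n + 12)) − (0) = (-n**2 + 11*n + 12)/(2*(n**2 + 7*n + 12)).

S(n) = (-n**2 + 11*n + 12)/(2*(n**2 + 7*n + 12))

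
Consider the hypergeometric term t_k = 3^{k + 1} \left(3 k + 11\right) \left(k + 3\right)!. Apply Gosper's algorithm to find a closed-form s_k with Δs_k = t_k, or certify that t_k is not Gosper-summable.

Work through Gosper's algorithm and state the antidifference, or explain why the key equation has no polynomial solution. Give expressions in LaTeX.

s_k = 3^{k + 1} \left(k + 3\right)!

t_(k+1)/t_k = 3*(k + 4)*(3*k + 14)/(3*k + 11).
Normal form (A,B,C) = (3*k + 12, 1, k + 11/3).
Solve (3*k + 12)·f(k+1) − (1)·f(k) = k + 11/3.
d = 0 from the (1,0,1) case.
Coefficient equations give f(k) = 1/3.
Then R = B(k−1)f/C = 1/(3*k + 11), so s_k = R(k)·t_k = 3**(k + 1)*factorial(k + 3).
s_(k+1) − s_k = 3**(k + 1)*(3*k + 11)*factorial(k + 3) = t_k.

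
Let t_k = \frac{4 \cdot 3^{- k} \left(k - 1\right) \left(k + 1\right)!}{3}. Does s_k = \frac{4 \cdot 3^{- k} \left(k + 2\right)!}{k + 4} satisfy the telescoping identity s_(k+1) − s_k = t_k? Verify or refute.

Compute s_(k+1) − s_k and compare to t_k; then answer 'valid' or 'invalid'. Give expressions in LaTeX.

Invalid: residual - \frac{8 \cdot 3^{- k} \left(k^{2} + 3 k - 7\right) \left(k + 1\right)!}{3 \left(k + 4\right) \left(k + 5\right)} ≠ 0.

s_(k+1) = 4*factorial(k + 3)/(3*3**k*(k + 5))
s_(k+1) − s_k = 4*(k**2 + 4*k - 3)*factorial(k + 2)/(3*3**k*(k + 4)*(k + 5))
(s_(k+1) − s_k) − t_k = -8*(k**2 + 3*k - 7)*factorial(k + 1)/(3*3**k*(k + 4)*(k + 5))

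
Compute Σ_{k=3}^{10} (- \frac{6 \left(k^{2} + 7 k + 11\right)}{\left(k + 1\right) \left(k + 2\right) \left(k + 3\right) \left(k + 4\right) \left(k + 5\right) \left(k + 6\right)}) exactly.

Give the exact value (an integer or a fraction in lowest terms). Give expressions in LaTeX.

Compute t_(k+1)/t_k: get (k + 1)*(7*k + (k + 1)**2 + 18)/((k + 7)*(k**2 + 7*k + 11)).
Normal form (A,B,C) = (k + 1, k + 7, k**2 + 7*k + 11).
f must satisfy (k + 1)·f(k+1) − (k + 6)·f(k) = k**2 + 7*k + 11.
d = 5 from the (1,1,2) case.
Match coefficients ⇒ f(k) = k*(k + 2)*(k + 4)*(k**2 + 9*k + 23)/45.
Then R = B(k−1)f/C = k*(k + 2)*(k + 4)*(k + 6)*(k**2 + 9*k + 23)/(45*(k**2 + 7*k + 11)), so s_k = R(k)·t_k = 2*k*(-k**2 - 9*k - 23)/(15*(k**3 + 9*k**2 + 23*k + 15)).
Verify: 6*(-k**2 - 7*k - 11)/(k**6 + 21*k**5 + 175*k**4 + 735*k**3 + 1624*k**2 + 1764*k + 720) matches t_k.
Telescoping: Σ = s_(11) − s_(3) = -297/2240 − (-59/480) = -13/1344.

Σ = -13/1344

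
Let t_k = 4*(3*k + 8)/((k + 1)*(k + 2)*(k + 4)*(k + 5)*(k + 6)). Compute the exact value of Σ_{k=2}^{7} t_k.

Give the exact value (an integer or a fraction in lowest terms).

t_(k+1)/t_k = (k + 1)*(k + 4)*(3*k + 11)/((k + 3)*(k + 7)*(3*k + 8)).
Gosper form: A/B · C(k+1)/C(k) with A=k + 1, B=k + 7, C=k**2 + 17*k/3 + 8.
Solve (k + 1)·f(k+1) − (k + 6)·f(k) = k**2 + 17*k/3 + 8.
From deg A=1, deg B=1, deg C=2: d=5.
Solve for f: f(k) = k*(k + 2)*(k + 3)*(k**2 + 10*k + 29)/60 (degree 5 ≤ 5).
So s_k = (B(k−1)f/C)·t_k = (k*(k + 2)*(k + 6)*(k**2 + 10*k + 29)/(20*(3*k + 8)))·t_k = k*(k**2 + 10*k + 29)/(5*(k**3 + 10*k**2 + 29*k + 20)).
Verify: 4*(3*k + 8)/(k**5 + 18*k**4 + 121*k**3 + 372*k**2 + 508*k + 240) matches t_k.
Σ_(k=2)^(7) t_k = s_(8) − s_(2) = 346/1755 − (53/315) = 71/2457.

Σ = 71/2457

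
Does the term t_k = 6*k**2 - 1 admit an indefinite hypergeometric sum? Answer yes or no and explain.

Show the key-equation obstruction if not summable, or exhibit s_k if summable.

Yes. s_k = k**2*(2*k - 3).

r(k) = (6*(k + 1)**2 - 1)/(6*k**2 - 1) after simplifying.
So A=1 and B=1, with C=k**2 - 1/6.
f must satisfy (1)·f(k+1) − (1)·f(k) = k**2 - 1/6.
Bound: deg f ≤ 3.
Match coefficients ⇒ f(k) = k**2*(2*k - 3)/6.
Certificate R = B(k−1)f/C = k**2*(2*k - 3)/(6*k**2 - 1) gives s_k = k**2*(2*k - 3).
Verify: 6*k**2 - 1 matches t_k.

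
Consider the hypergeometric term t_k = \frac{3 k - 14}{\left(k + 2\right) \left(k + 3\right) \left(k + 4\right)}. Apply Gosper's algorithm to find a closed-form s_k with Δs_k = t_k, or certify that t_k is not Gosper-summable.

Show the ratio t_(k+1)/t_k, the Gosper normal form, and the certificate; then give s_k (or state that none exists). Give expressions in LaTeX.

Step 1: r(k) = (k + 2)*(3*k - 11)/((k + 5)*(3*k - 14)).
Take A(k)=k + 2, B(k)=k + 5, C(k)=k - 14/3.
Key eq: (k + 2)·f(k+1) = (k + 4)·f(k) + (k - 14/3).
deg f ≤ 2 (via 1,1,1).
Solving with deg f ≤ 2: f(k) = -k*(2*k + 19)/9.
R(k) = B(k−1)·f(k)/C(k) = -k*(k + 4)*(2*k + 19)/(3*(3*k - 14)); s_k = R·t_k = k*(-2*k - 19)/(3*(k + 2)*(k + 3)).
Verify: (3*k - 14)/(k**3 + 9*k**2 + 26*k + 24) matches t_k.

s_k = \frac{k \left(- 2 k - 19\right)}{3 \left(k + 2\right) \left(k + 3\right)}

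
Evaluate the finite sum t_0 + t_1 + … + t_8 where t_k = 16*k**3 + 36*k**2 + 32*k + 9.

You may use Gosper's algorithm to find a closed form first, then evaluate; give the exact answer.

Σ = 29313

Step 1: r(k) = (16*k**3 + 84*k**2 + 152*k + 93)/(16*k**3 + 36*k**2 + 32*k + 9).
Gosper form: A/B · C(k+1)/C(k) with A=1, B=1, C=k**3 + 9*k**2/4 + 2*k + 9/16.
Key eq: (1)·f(k+1) = (1)·f(k) + (k**3 + 9*k**2/4 + 2*k + 9/16).
Degrees (0,0,3) ⇒ d ≤ 4.
Coefficient equations give f(k) = k*(4*k**3 + 4*k**2 + 2*k - 1)/16.
R(k) = B(k−1)·f(k)/C(k) = k*(4*k**3 + 4*k**2 + 2*k - 1)/((2*k + 1)*(8*k**2 + 14*k + 9)); s_k = R·t_k = k*(4*k**3 + 4*k**2 + 2*k - 1).
s_(k+1) − s_k = 16*k**3 + 36*k**2 + 32*k + 9 = t_k.
Sum = s_(9) − s_(0); s_(9) = 29313, s_(0) = 0 ⇒ 29313.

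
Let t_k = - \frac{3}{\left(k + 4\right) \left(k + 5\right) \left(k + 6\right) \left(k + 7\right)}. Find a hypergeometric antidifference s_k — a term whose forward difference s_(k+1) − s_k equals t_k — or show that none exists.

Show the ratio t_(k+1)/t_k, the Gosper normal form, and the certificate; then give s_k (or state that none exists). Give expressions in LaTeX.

r(k) = (k + 4)/(k + 8) after simplifying.
Gosper form: A/B · C(k+1)/C(k) with A=k + 4, B=k + 8, C=1.
f must satisfy (k + 4)·f(k+1) − (k + 7)·f(k) = 1.
deg f ≤ 3 (via 1,1,0).
Solving with deg f ≤ 3: f(k) = k*(k**2 + 15*k + 74)/360.
So s_k = (B(k−1)f/C)·t_k = (k*(k + 7)*(k**2 + 15*k + 74)/360)·t_k = k*(-k**2 - 15*k - 74)/(120*(k + 4)*(k + 5)*(k + 6)).
s_(k+1) − s_k = -3/(k**4 + 22*k**3 + 179*k**2 + 638*k + 840) = t_k.

s_k = \frac{k \left(- k^{2} - 15 k - 74\right)}{120 \left(k + 4\right) \left(k + 5\right) \left(k + 6\right)}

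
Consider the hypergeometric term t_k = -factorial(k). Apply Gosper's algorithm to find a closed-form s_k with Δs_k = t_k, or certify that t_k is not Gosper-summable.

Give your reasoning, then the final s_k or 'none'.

Ratio r(k) = k + 1.
Factor: A=k + 1; B=1; C=1.
Solve (k + 1)·f(k+1) − (1)·f(k) = 1.
From deg A=1, deg B=0, deg C=0: d=-1.
d = -1 < 0 ⇒ no nonzero polynomial f; not summable.

not Gosper-summable; s_k does not exist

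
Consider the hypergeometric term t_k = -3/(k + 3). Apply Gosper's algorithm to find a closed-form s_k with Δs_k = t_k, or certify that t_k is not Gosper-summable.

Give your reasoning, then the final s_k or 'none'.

no hypergeometric antidifference exists

Ratio r(k) = (k + 3)/(k + 4).
Normal form (A,B,C) = (k + 3, k + 4, 1).
Set up (k + 3)·f(k+1) − (k + 3)·f(k) − (1) = 0.
Degrees (1,1,0) ⇒ d ≤ 0.
Write f(k) = c0. Then LHS − RHS = -1, requiring -1 = 0: contradictory. No certificate.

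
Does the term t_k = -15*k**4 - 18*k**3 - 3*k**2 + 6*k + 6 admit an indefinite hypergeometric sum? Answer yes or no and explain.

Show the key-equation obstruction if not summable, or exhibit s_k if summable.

Yes. s_k = 3*k*(-k**4 + k**3 + k**2 + 1).

The ratio is (5*k**4 + 26*k**3 + 49*k**2 + 38*k + 8)/(5*k**4 + 6*k**3 + k**2 - 2*k - 2).
Gosper form: A/B · C(k+1)/C(k) with A=1, B=1, C=k**4 + 6*k**3/5 + k**2/5 - 2*k/5 - 2/5.
f must satisfy (1)·f(k+1) − (1)·f(k) = k**4 + 6*k**3/5 + k**2/5 - 2*k/5 - 2/5.
deg f ≤ 5 (via 0,0,4).
Solving with deg f ≤ 5: f(k) = k*(k + 1)*(k**3 - 2*k**2 + k - 1)/5.
Certificate R = B(k−1)f/C = k*(k**3 - 2*k**2 + k - 1)/(5*k**3 + k**2 - 2) gives s_k = 3*k*(-k**4 + k**3 + k**2 + 1).
Verify: -15*k**4 - 18*k**3 - 3*k**2 + 6*k + 6 matches t_k.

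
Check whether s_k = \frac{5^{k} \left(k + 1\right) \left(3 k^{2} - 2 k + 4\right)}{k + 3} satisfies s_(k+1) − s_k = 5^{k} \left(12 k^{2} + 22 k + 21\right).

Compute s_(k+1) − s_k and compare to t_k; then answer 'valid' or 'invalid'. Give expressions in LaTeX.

Invalid: residual \frac{5^{k} \left(- 24 k^{3} - 110 k^{2} - 178 k - 118\right)}{k^{2} + 7 k + 12} ≠ 0.

s_(k+1) = 5**(k + 1)*(k + 2)*(-2*k + 3*(k + 1)**2 + 2)/(k + 4)
s_(k+1) − s_k = 5**k*(12*k**4 + 82*k**3 + 209*k**2 + 233*k + 134)/(k**2 + 7*k + 12)
(s_(k+1) − s_k) − t_k = 5**k*(-24*k**3 - 110*k**2 - 178*k - 118)/(k**2 + 7*k + 12)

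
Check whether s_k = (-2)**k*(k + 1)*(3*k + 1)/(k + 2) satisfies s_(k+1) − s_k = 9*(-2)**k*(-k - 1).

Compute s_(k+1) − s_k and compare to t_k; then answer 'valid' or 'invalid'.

s_(k+1) = (-2)**(k + 1)*(k + 2)*(3*k + 4)/(k + 3)
s_(k+1) − s_k = (-2)**k*(-9*k**3 - 45*k**2 - 69*k - 35)/(k**2 + 5*k + 6)
(s_(k+1) − s_k) − t_k = (-2)**k*(9*k**2 + 30*k + 19)/(k**2 + 5*k + 6)

Invalid: residual (-2)**k*(9*k**2 + 30*k + 19)/(k**2 + 5*k + 6) ≠ 0.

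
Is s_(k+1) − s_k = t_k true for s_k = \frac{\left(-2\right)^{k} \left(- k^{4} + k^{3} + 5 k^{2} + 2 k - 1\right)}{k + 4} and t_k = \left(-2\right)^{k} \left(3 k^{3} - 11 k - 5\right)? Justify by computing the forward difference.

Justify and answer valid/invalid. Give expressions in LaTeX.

s_(k+1) = (-2)**(k + 1)*(-k**4 - 3*k**3 + 2*k**2 + 11*k + 6)/(k + 5)
s_(k+1) − s_k = (-2)**k*(3*k**5 + 18*k**4 + 10*k**3 - 65*k**2 - 109*k - 43)/(k**2 + 9*k + 20)
(s_(k+1) − s_k) − t_k = (-2)**k*(-9*k**4 - 39*k**3 + 39*k**2 + 156*k + 57)/(k**2 + 9*k + 20)

Invalid: residual \frac{\left(-2\right)^{k} \left(- 9 k^{4} - 39 k^{3} + 39 k^{2} + 156 k + 57\right)}{k^{2} + 9 k + 20} ≠ 0.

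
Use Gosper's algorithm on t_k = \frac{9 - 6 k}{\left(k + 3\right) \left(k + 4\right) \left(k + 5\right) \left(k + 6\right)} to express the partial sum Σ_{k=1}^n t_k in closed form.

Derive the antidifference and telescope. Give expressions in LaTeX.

Step 1: r(k) = (k + 3)*(2*k - 1)/((k + 7)*(2*k - 3)).
Take A(k)=k + 3, B(k)=k + 7, C(k)=k - 3/2.
f must satisfy (k + 3)·f(k+1) − (k + 6)·f(k) = k - 3/2.
Bound: deg f ≤ 3.
Match coefficients ⇒ f(k) = -k/2.
Certificate R = B(k−1)f/C = -k*(k + 6)/(2*k - 3) gives s_k = 3*k/((k + 3)*(k + 4)*(k + 5)).
s_(k+1) − s_k = 3*(3 - 2*k)/(k**4 + 18*k**3 + 119*k**2 + 342*k + 360) = t_k.
s_(n+1) = 3*(n + 1)/(n**3 + 15*n**2 + 74*n + 120) and s_(1) = 1/40, so S(n) = n*(-n**2 - 15*n + 46)/(40*(n**3 + 15*n**2 + 74*n + 120)).

S(n) = \frac{n \left(- n^{2} - 15 n + 46\right)}{40 \left(n^{3} + 15 n^{2} + 74 n + 120\right)}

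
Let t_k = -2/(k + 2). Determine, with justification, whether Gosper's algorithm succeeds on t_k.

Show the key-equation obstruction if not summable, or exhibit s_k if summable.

Compute t_(k+1)/t_k: get (k + 2)/(k + 3).
Normal form (A,B,C) = (k + 2, k + 3, 1).
f must satisfy (k + 2)·f(k+1) − (k + 2)·f(k) = 1.
deg f ≤ 0 (via 1,1,0).
Write f(k) = c0. Then LHS − RHS = -1, requiring -1 = 0: contradictory. No certificate.

No — key equation has no polynomial f.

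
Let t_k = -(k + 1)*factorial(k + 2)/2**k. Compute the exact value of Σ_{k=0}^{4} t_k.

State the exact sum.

Σ = -311

The ratio is (k + 2)*(k + 3)/(2*(k + 1)).
Normal form (A,B,C) = (k/2 + 3/2, 1, k + 1).
f must satisfy (k/2 + 3/2)·f(k+1) − (1)·f(k) = k + 1.
Degrees (1,0,1) ⇒ d ≤ 0.
Solve for f: f(k) = 2 (degree 0 ≤ 0).
Then R = B(k−1)f/C = 2/(k + 1), so s_k = R(k)·t_k = -2**(1 - k)*factorial(k + 2).
Check: Δs_k = -(k + 1)*factorial(k + 2)/2**k. ✓
Sum = s_(5) − s_(0); s_(5) = -315, s_(0) = -4 ⇒ -311.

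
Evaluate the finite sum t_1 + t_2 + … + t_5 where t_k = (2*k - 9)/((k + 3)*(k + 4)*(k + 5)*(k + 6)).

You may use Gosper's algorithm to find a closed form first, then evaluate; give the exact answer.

Ratio r(k) = (k + 3)*(2*k - 7)/((k + 7)*(2*k - 9)).
Gosper form: A/B · C(k+1)/C(k) with A=k + 3, B=k + 7, C=k - 9/2.
Need (k + 3)·f(k+1) − (k + 6)·f(k) = k - 9/2.
Bound: deg f ≤ 3.
Coefficient equations give f(k) = -k*(k**2 + 12*k + 77)/60.
Certificate R = B(k−1)f/C = -k*(k + 6)*(k**2 + 12*k + 77)/(30*(2*k - 9)) gives s_k = k*(-k**2 - 12*k - 77)/(30*(k + 3)*(k + 4)*(k + 5)).
Verify: (2*k - 9)/(k**4 + 18*k**3 + 119*k**2 + 342*k + 360) matches t_k.
Evaluate s at k=6 and k=1: -37/990 and -1/40; difference -49/3960.

Σ = -49/3960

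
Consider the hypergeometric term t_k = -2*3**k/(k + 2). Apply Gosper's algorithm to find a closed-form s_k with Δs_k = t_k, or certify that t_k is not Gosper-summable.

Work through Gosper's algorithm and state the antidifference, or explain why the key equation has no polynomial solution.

no hypergeometric antidifference exists

Ratio r(k) = 3*(k + 2)/(k + 3).
A = 3*k + 6, B = k + 3, C = 1.
f must satisfy (3*k + 6)·f(k+1) − (k + 2)·f(k) = 1.
Degrees (1,1,0) ⇒ d ≤ -1.
Negative degree bound (-1): no f exists, t_k not Gosper-summable.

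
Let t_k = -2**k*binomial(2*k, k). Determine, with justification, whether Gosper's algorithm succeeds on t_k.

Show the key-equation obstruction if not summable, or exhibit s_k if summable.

Compute t_(k+1)/t_k: get 4*(2*k + 1)/(k + 1).
Normal form (A,B,C) = (8*k + 4, k + 1, 1).
Need (8*k + 4)·f(k+1) − (k)·f(k) = 1.
From deg A=1, deg B=1, deg C=0: d=-1.
d = -1 < 0 ⇒ no nonzero polynomial f; not summable.

No — key equation has no polynomial f.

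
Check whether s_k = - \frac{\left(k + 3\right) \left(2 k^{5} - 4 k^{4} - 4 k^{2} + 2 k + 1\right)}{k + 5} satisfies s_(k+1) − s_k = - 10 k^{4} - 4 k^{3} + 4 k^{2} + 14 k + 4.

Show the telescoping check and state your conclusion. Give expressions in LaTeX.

Invalid: residual \frac{2 \left(8 k^{5} + 58 k^{4} + 16 k^{3} - 30 k^{2} - 76 k - 21\right)}{k^{2} + 11 k + 30} ≠ 0.

s_(k+1) = -(k + 4)*(2*k + 2*(k + 1)**5 - 4*(k + 1)**4 - 4*(k + 1)**2 + 3)/(k + 6)
s_(k+1) − s_k = 2*(-5*k**6 - 49*k**5 - 112*k**4 - 15*k**3 + 109*k**2 + 156*k + 39)/(k**2 + 11*k + 30)
(s_(k+1) − s_k) − t_k = 2*(8*k**5 + 58*k**4 + 16*k**3 - 30*k**2 - 76*k - 21)/(k**2 + 11*k + 30)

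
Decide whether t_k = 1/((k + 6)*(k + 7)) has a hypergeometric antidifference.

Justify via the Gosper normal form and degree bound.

Step 1: r(k) = (k + 6)/(k + 8).
Factor: A=k + 6; B=k + 8; C=1.
Need (k + 6)·f(k+1) − (k + 7)·f(k) = 1.
deg f ≤ 1 (via 1,1,0).
A polynomial solution: f(k) = k/6.
So s_k = (B(k−1)f/C)·t_k = (k*(k + 7)/6)·t_k = k/(6*(k + 6)).
Verify: 1/(k**2 + 13*k + 42) matches t_k.

Yes. s_k = k/(6*(k + 6)).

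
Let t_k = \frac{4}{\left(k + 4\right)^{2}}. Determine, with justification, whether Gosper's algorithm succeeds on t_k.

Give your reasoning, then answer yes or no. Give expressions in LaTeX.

Step 1: r(k) = (k + 4)**2/(k + 5)**2.
So A=k**2 + 8*k + 16 and B=k**2 + 10*k + 25, with C=1.
Solve (k**2 + 8*k + 16)·f(k+1) − (k**2 + 8*k + 16)·f(k) = 1.
Degrees (2,2,0) ⇒ d ≤ 0.
f = c0 ⇒ A·f(k+1) − B(k−1)·f(k) − C = -1. The system {-1 = 0} is inconsistent; no antidifference.

No. Not Gosper-summable.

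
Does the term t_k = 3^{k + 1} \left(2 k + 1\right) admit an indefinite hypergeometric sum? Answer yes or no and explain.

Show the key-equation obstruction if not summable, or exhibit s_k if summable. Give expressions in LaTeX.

Ratio r(k) = 3*(2*k + 3)/(2*k + 1).
So A=3 and B=1, with C=k + 1/2.
Solve (3)·f(k+1) − (1)·f(k) = k + 1/2.
deg f ≤ 1 (via 0,0,1).
A polynomial solution: f(k) = (k - 1)/2.
Certificate R = B(k−1)f/C = (k - 1)/(2*k + 1) gives s_k = 3**(k + 1)*(k - 1).
s_(k+1) − s_k = 3**(k + 1)*(2*k + 1) = t_k.

Yes. s_k = 3^{k + 1} \left(k - 1\right).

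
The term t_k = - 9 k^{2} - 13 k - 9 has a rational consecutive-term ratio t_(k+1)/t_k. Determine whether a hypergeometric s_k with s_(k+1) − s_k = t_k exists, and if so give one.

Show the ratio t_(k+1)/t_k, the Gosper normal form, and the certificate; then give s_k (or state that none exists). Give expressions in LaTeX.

s_k = k \left(- 3 k^{2} - 2 k - 4\right)

Step 1: r(k) = (9*k**2 + 31*k + 31)/(9*k**2 + 13*k + 9).
Normal form (A,B,C) = (1, 1, k**2 + 13*k/9 + 1).
Solve (1)·f(k+1) − (1)·f(k) = k**2 + 13*k/9 + 1.
Degrees (0,0,2) ⇒ d ≤ 3.
Match coefficients ⇒ f(k) = k*(3*k**2 + 2*k + 4)/9.
Certificate R = B(k−1)f/C = k*(3*k**2 + 2*k + 4)/(9*k**2 + 13*k + 9) gives s_k = k*(-3*k**2 - 2*k - 4).
Δs = -9*k**2 - 13*k - 9, as required.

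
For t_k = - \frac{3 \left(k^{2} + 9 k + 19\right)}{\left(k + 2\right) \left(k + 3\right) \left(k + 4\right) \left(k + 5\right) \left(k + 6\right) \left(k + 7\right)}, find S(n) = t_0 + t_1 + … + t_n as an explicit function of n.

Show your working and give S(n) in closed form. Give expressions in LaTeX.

S(n) = \frac{- n^{3} - 15 n^{2} - 71 n - 57}{48 \left(n^{3} + 15 n^{2} + 71 n + 105\right)}

The ratio is (k + 2)*(9*k + (k + 1)**2 + 28)/((k + 8)*(k**2 + 9*k + 19)).
So A=k + 2 and B=k + 8, with C=k**2 + 9*k + 19.
Solve (k + 2)·f(k+1) − (k + 7)·f(k) = k**2 + 9*k + 19.
Degrees (1,1,2) ⇒ d ≤ 5.
Solving with deg f ≤ 5: f(k) = k*(k + 3)*(k + 5)*(k**2 + 12*k + 44)/144.
Get s_k = R·t_k = k*(-k**2 - 12*k - 44)/(48*(k**3 + 12*k**2 + 44*k + 48)) with R(k) = B(k−1)f(k)/C(k) = k*(k + 3)*(k + 5)*(k + 7)*(k**2 + 12*k + 44)/(144*(k**2 + 9*k + 19)).
s_(k+1) − s_k = 3*(-k**2 - 9*k - 19)/(k**6 + 27*k**5 + 295*k**4 + 1665*k**3 + 5104*k**2 + 8028*k + 5040) = t_k.
Σ_(k=0)^n t_k = s_(n+1) − s_(0) = ((-n**3 - 15*n**2 - 71*n - 57)/(48*(n**3 + 15*n**2 + 71*n + 105))) − (0), i.e. (-n**3 - 15*n**2 - 71*n - 57)/(48*(n**3 + 15*n**2 + 71*n + 105)).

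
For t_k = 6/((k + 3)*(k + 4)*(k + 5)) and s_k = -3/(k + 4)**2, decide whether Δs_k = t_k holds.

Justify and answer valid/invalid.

s_(k+1) = -3/(k + 5)**2
s_(k+1) − s_k = -3/(k + 5)**2 + 3/(k + 4)**2
(s_(k+1) − s_k) − t_k = 3*(-3*k - 13)/(k**5 + 21*k**4 + 175*k**3 + 723*k**2 + 1480*k + 1200)

Invalid: residual 3*(-3*k - 13)/(k**5 + 21*k**4 + 175*k**3 + 723*k**2 + 1480*k + 1200) ≠ 0.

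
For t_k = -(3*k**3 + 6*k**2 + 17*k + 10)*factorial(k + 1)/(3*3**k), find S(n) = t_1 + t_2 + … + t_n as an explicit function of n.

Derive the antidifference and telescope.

Step 1: r(k) = (3*k**4 + 21*k**3 + 68*k**2 + 112*k + 72)/(3*(3*k**3 + 6*k**2 + 17*k + 10)).
Gosper form: A/B · C(k+1)/C(k) with A=k/3 + 2/3, B=1, C=k**3 + 2*k**2 + 17*k/3 + 10/3.
f must satisfy (k/3 + 2/3)·f(k+1) − (1)·f(k) = k**3 + 2*k**2 + 17*k/3 + 10/3.
deg f ≤ 2 (via 1,0,3).
A polynomial solution: f(k) = 3*k**2 + 3*k + 2.
Certificate R = B(k−1)f/C = 3*(3*k**2 + 3*k + 2)/(3*k**3 + 6*k**2 + 17*k + 10) gives s_k = -(3*k**2 + 3*k + 2)*factorial(k + 1)/3**k.
Δs = -(3*k**3 + 6*k**2 + 17*k + 10)*factorial(k + 1)/(3*3**k), as required.
Evaluate: s_(n+1) = -3**(-n - 1)*(3*n**2 + 9*n + 8)*factorial(n + 2); subtract s_(1) = -16/3 ⇒ S(n) = 3**(-n - 1)*(16*3**n - 3*n**4*factorial(n) - 18*n**3*factorial(n) - 41*n**2*factorial(n) - 42*n*factorial(n) - 16*factorial(n)).

S(n) = 3**(-n - 1)*(16*3**n - 3*n**4*factorial(n) - 18*n**3*factorial(n) - 41*n**2*factorial(n) - 42*n*factorial(n) - 16*factorial(n))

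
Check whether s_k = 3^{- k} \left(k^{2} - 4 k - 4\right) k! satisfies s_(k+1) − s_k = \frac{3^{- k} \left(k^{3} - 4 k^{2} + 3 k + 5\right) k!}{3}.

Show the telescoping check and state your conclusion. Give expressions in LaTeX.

valid; difference matches t_k

s_(k+1) = (k**2 - 2*k - 7)*factorial(k + 1)/(3*3**k)
s_(k+1) − s_k = (k**3 - 4*k**2 + 3*k + 5)*factorial(k)/(3*3**k)
(s_(k+1) − s_k) − t_k = 0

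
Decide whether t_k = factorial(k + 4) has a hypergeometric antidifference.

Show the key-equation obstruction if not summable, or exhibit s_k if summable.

No. Not Gosper-summable.

t_(k+1)/t_k = k + 5.
A = k + 5, B = 1, C = 1.
Solve (k + 5)·f(k+1) − (1)·f(k) = 1.
From deg A=1, deg B=0, deg C=0: d=-1.
Negative degree bound (-1): no f exists, t_k not Gosper-summable.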